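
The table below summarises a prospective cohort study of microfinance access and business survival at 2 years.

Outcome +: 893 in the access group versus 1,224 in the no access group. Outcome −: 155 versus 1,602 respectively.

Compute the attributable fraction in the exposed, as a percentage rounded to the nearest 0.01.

From the description: a = 893, b = 155, c = 1224, d = 1602.
Risk in exposed = 893/1048 = 0.85210; risk in unexposed = 1224/2826 = 0.43312.
RR = 0.85210/0.43312 = 1.96735
AR% = (RR − 1)/RR × 100 = (1.96735 − 1)/1.96735 × 100 = 49.1701%

49.17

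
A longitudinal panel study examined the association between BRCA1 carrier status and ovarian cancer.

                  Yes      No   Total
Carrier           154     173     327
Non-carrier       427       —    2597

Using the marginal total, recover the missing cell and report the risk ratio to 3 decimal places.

The missing cell is in the unexposed row: 2597 − 427 = 2170.
So a = 154, b = 173, c = 427, d = 2170.
RR = [a/(a+b)] / [c/(c+d)] = (154/327) / (427/2597) = 0.47095/0.16442 = 2.86429

2.864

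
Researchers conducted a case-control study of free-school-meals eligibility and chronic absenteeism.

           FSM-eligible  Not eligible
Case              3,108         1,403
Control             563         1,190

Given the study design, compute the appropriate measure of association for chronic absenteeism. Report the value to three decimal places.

4.682

Reading the table with exposure as columns: a = 3108 (FSM-eligible, case), b = 563 (FSM-eligible, non-case), c = 1403 (Not eligible, case), d = 1190.
This is a case-control study: participants were sampled on outcome status, so risks in the source population cannot be estimated directly — relative risk is not valid here. The odds ratio is the appropriate measure.
OR = (a·d)/(b·c) = (3108 × 1190) / (563 × 1403) = 3698520 / 789889 = 4.68233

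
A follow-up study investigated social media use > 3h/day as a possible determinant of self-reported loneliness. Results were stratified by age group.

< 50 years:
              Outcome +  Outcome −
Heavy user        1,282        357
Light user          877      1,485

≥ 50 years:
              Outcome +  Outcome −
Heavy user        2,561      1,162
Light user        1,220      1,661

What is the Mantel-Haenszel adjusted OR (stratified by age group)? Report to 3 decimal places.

3.823

OR_MH = Σ(aᵢdᵢ/nᵢ) / Σ(bᵢcᵢ/nᵢ), where nᵢ is the stratum total.
Stratum 1 (< 50 years): n = 4001; a·d/n = 1282·1485/4001 = 475.8235; b·c/n = 357·877/4001 = 78.2527
Stratum 2 (≥ 50 years): n = 6604; a·d/n = 2561·1661/6604 = 644.1280; b·c/n = 1162·1220/6604 = 214.6638
OR_MH = (475.8235 + 644.1280) / (78.2527 + 214.6638) = 1119.9515 / 292.9165 = 3.82345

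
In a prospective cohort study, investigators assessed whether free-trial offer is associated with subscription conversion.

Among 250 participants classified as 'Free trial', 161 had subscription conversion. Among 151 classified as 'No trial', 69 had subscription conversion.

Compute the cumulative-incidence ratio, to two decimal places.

From the description: a = 161, b = 89, c = 69, d = 82.
Risk in exposed = 161/250 = 0.64400; risk in unexposed = 69/151 = 0.45695.
RR = 0.64400 / 0.45695 = 1.40933
The risk among the exposed is 1.41 times that among the unexposed.

1.41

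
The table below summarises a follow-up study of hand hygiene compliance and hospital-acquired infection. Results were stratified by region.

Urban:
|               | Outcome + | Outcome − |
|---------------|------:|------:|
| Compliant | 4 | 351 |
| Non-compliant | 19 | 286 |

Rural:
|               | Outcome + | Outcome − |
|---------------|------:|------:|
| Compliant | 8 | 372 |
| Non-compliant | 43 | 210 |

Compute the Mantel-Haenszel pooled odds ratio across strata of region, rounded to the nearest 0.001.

OR_MH = Σ(aᵢdᵢ/nᵢ) / Σ(bᵢcᵢ/nᵢ), where nᵢ is the stratum total.
Stratum 1 (Urban): n = 660; a·d/n = 4·286/660 = 1.7333; b·c/n = 351·19/660 = 10.1045
Stratum 2 (Rural): n = 633; a·d/n = 8·210/633 = 2.6540; b·c/n = 372·43/633 = 25.2701
OR_MH = (1.7333 + 2.6540) / (10.1045 + 25.2701) = 4.3874 / 35.3747 = 0.12403

0.124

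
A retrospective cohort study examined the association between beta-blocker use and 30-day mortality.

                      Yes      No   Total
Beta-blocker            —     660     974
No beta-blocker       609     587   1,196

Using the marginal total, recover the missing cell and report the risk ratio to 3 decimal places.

0.633

The missing cell is in the exposed row: 974 − 660 = 314.
So a = 314, b = 660, c = 609, d = 587.
RR = [a/(a+b)] / [c/(c+d)] = (314/974) / (609/1196) = 0.32238/0.50920 = 0.63312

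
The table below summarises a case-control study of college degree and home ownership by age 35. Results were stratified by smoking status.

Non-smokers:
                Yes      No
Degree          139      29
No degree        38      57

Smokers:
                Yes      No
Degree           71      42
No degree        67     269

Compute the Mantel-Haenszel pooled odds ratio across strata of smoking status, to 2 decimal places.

OR_MH = Σ(aᵢdᵢ/nᵢ) / Σ(bᵢcᵢ/nᵢ), where nᵢ is the stratum total.
Stratum 1 (Non-smokers): n = 263; a·d/n = 139·57/263 = 30.1255; b·c/n = 29·38/263 = 4.1901
Stratum 2 (Smokers): n = 449; a·d/n = 71·269/449 = 42.5367; b·c/n = 42·67/449 = 6.2673
OR_MH = (30.1255 + 42.5367) / (4.1901 + 6.2673) = 72.6622 / 10.4574 = 6.94842

6.95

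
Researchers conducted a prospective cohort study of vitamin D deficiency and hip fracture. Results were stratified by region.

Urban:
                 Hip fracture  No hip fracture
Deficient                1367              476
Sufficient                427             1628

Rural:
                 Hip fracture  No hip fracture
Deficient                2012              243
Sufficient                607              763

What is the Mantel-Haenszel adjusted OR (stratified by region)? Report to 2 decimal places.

10.71

OR_MH = Σ(aᵢdᵢ/nᵢ) / Σ(bᵢcᵢ/nᵢ), where nᵢ is the stratum total.
Stratum 1 (Urban): n = 3898; a·d/n = 1367·1628/3898 = 570.9277; b·c/n = 476·427/3898 = 52.1426
Stratum 2 (Rural): n = 3625; a·d/n = 2012·763/3625 = 423.4913; b·c/n = 243·607/3625 = 40.6899
OR_MH = (570.9277 + 423.4913) / (52.1426 + 40.6899) = 994.4190 / 92.8326 = 10.71196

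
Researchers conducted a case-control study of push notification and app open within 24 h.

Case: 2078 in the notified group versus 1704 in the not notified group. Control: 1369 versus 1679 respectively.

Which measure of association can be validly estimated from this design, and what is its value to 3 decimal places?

From the description: a = 2078, b = 1369, c = 1704, d = 1679.
This is a case-control study: participants were sampled on outcome status, so risks in the source population cannot be estimated directly — relative risk is not valid here. The odds ratio is the appropriate measure.
OR = (a·d)/(b·c) = (2078 × 1679) / (1369 × 1704) = 3488962 / 2332776 = 1.49563

1.496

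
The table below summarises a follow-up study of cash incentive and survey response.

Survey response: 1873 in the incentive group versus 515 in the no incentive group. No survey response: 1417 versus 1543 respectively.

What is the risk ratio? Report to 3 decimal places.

2.275

From the description: a = 1873, b = 1417, c = 515, d = 1543.
Risk in exposed = 1873/3290 = 0.56930; risk in unexposed = 515/2058 = 0.25024.
RR = 0.56930 / 0.25024 = 2.27499
The risk among the exposed is 2.27 times that among the unexposed.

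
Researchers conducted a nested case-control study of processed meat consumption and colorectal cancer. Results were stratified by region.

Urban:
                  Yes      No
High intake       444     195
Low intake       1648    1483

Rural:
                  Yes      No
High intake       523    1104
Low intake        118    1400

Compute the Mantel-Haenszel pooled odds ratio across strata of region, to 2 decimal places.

3.22

OR_MH = Σ(aᵢdᵢ/nᵢ) / Σ(bᵢcᵢ/nᵢ), where nᵢ is the stratum total.
Stratum 1 (Urban): n = 3770; a·d/n = 444·1483/3770 = 174.6557; b·c/n = 195·1648/3770 = 85.2414
Stratum 2 (Rural): n = 3145; a·d/n = 523·1400/3145 = 232.8140; b·c/n = 1104·118/3145 = 41.4219
OR_MH = (174.6557 + 232.8140) / (85.2414 + 41.4219) = 407.4697 / 126.6633 = 3.21695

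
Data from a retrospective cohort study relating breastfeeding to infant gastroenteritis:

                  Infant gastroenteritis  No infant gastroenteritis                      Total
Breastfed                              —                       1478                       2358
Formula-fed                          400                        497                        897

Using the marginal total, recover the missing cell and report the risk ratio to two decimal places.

0.84

The missing cell is in the exposed row: 2358 − 1478 = 880.
So a = 880, b = 1478, c = 400, d = 497.
RR = [a/(a+b)] / [c/(c+d)] = (880/2358) / (400/897) = 0.37320/0.44593 = 0.83690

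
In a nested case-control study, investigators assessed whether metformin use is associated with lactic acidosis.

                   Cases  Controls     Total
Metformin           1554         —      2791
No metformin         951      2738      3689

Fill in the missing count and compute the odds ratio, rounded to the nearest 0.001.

3.617

The missing cell is in the exposed row: 2791 − 1554 = 1237.
So a = 1554, b = 1237, c = 951, d = 2738.
OR = (a·d)/(b·c) = (1554 × 2738) / (1237 × 951) = 4254852 / 1176387 = 3.61688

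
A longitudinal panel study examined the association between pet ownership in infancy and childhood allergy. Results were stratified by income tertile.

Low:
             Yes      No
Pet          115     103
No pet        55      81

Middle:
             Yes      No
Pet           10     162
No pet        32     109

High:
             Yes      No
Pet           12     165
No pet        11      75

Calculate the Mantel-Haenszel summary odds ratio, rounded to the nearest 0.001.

0.842

OR_MH = Σ(aᵢdᵢ/nᵢ) / Σ(bᵢcᵢ/nᵢ), where nᵢ is the stratum total.
Stratum 1 (Low): n = 354; a·d/n = 115·81/354 = 26.3136; b·c/n = 103·55/354 = 16.0028
Stratum 2 (Middle): n = 313; a·d/n = 10·109/313 = 3.4824; b·c/n = 162·32/313 = 16.5623
Stratum 3 (High): n = 263; a·d/n = 12·75/263 = 3.4221; b·c/n = 165·11/263 = 6.9011
OR_MH = (26.3136 + 3.4824 + 3.4221) / (16.0028 + 16.5623 + 6.9011) = 33.2180 / 39.4663 = 0.84168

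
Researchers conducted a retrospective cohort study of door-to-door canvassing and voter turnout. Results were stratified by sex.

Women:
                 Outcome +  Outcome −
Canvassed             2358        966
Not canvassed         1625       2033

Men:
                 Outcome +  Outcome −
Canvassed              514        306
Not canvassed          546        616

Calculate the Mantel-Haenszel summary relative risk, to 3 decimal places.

1.537

RR_MH = Σ(aᵢ·n₀ᵢ/nᵢ) / Σ(cᵢ·n₁ᵢ/nᵢ), with n₁ᵢ = aᵢ+bᵢ (exposed), n₀ᵢ = cᵢ+dᵢ (unexposed), nᵢ = n₁ᵢ+n₀ᵢ.
Stratum 1 (Women): n₁ = 3324, n₀ = 3658, n = 6982; a·n₀/n = 2358·3658/6982 = 1235.4002; c·n₁/n = 1625·3324/6982 = 773.6322
Stratum 2 (Men): n₁ = 820, n₀ = 1162, n = 1982; a·n₀/n = 514·1162/1982 = 301.3461; c·n₁/n = 546·820/1982 = 225.8930
RR_MH = (1235.4002 + 301.3461) / (773.6322 + 225.8930) = 1536.7463 / 999.5252 = 1.53748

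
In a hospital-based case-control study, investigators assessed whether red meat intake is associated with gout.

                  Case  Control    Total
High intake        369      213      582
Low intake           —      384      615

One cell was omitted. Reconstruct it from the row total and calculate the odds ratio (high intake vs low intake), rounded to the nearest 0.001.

The missing cell is in the unexposed row: 615 − 384 = 231.
So a = 369, b = 213, c = 231, d = 384.
OR = (a·d)/(b·c) = (369 × 384) / (213 × 231) = 141696 / 49203 = 2.87982

2.880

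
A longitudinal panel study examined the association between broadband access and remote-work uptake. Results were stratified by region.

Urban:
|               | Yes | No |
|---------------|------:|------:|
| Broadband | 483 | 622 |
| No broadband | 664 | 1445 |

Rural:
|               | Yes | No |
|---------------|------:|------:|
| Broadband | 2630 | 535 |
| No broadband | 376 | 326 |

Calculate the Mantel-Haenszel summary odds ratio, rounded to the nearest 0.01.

OR_MH = Σ(aᵢdᵢ/nᵢ) / Σ(bᵢcᵢ/nᵢ), where nᵢ is the stratum total.
Stratum 1 (Urban): n = 3214; a·d/n = 483·1445/3214 = 217.1546; b·c/n = 622·664/3214 = 128.5028
Stratum 2 (Rural): n = 3867; a·d/n = 2630·326/3867 = 221.7171; b·c/n = 535·376/3867 = 52.0197
OR_MH = (217.1546 + 221.7171) / (128.5028 + 52.0197) = 438.8717 / 180.5225 = 2.43112

2.43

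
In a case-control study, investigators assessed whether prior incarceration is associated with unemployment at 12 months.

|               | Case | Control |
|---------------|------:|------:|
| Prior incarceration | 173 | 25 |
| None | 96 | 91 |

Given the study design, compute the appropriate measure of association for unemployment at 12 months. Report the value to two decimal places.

6.56

Cells: a = 173, b = 25, c = 96, d = 91.
This is a case-control study: participants were sampled on outcome status, so risks in the source population cannot be estimated directly — relative risk is not valid here. The odds ratio is the appropriate measure.
OR = (a·d)/(b·c) = (173 × 91) / (25 × 96) = 15743 / 2400 = 6.55958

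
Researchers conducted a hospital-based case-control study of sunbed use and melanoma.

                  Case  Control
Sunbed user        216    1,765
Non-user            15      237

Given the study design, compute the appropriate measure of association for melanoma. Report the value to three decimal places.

1.934

Cells: a = 216, b = 1765, c = 15, d = 237.
This is a hospital-based case-control study: participants were sampled on outcome status, so risks in the source population cannot be estimated directly — relative risk is not valid here. The odds ratio is the appropriate measure.
OR = (a·d)/(b·c) = (216 × 237) / (1765 × 15) = 51192 / 26475 = 1.93360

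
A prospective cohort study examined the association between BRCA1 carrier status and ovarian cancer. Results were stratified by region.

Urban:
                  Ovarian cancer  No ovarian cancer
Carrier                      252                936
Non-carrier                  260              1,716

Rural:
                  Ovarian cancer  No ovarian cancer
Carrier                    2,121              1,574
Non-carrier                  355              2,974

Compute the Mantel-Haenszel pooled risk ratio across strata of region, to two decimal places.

4.09

RR_MH = Σ(aᵢ·n₀ᵢ/nᵢ) / Σ(cᵢ·n₁ᵢ/nᵢ), with n₁ᵢ = aᵢ+bᵢ (exposed), n₀ᵢ = cᵢ+dᵢ (unexposed), nᵢ = n₁ᵢ+n₀ᵢ.
Stratum 1 (Urban): n₁ = 1188, n₀ = 1976, n = 3164; a·n₀/n = 252·1976/3164 = 157.3805; c·n₁/n = 260·1188/3164 = 97.6233
Stratum 2 (Rural): n₁ = 3695, n₀ = 3329, n = 7024; a·n₀/n = 2121·3329/7024 = 1005.2405; c·n₁/n = 355·3695/7024 = 186.7490
RR_MH = (157.3805 + 1005.2405) / (97.6233 + 186.7490) = 1162.6210 / 284.3723 = 4.08838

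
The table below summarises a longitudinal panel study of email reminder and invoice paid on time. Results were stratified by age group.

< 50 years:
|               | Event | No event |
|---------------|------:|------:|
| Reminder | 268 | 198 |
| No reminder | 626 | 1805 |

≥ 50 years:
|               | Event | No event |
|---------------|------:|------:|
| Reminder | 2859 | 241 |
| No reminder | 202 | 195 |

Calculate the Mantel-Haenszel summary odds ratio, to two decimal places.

5.76

OR_MH = Σ(aᵢdᵢ/nᵢ) / Σ(bᵢcᵢ/nᵢ), where nᵢ is the stratum total.
Stratum 1 (< 50 years): n = 2897; a·d/n = 268·1805/2897 = 166.9796; b·c/n = 198·626/2897 = 42.7849
Stratum 2 (≥ 50 years): n = 3497; a·d/n = 2859·195/3497 = 159.4238; b·c/n = 241·202/3497 = 13.9211
OR_MH = (166.9796 + 159.4238) / (42.7849 + 13.9211) = 326.4034 / 56.7060 = 5.75606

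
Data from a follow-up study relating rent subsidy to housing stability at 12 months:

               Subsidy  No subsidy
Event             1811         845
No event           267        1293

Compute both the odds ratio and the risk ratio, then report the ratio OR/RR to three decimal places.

4.707

Reading the table with exposure as columns: a = 1811 (Subsidy, case), b = 267 (Subsidy, non-case), c = 845 (No subsidy, case), d = 1293.
OR = (1811·1293)/(267·845) = 2341623/225615 = 10.37884
Risk in exposed = 1811/2078 = 0.87151; risk in unexposed = 845/2138 = 0.39523; RR = 2.20508
OR/RR = 10.37884 / 2.20508 = 4.70679
The outcome is not rare, so the OR lies further from 1 than the RR.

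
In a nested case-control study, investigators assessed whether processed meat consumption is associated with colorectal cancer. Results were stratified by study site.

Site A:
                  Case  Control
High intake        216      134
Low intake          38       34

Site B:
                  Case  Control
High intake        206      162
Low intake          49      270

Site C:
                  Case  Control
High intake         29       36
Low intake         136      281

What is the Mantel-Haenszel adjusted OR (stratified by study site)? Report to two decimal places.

3.41

OR_MH = Σ(aᵢdᵢ/nᵢ) / Σ(bᵢcᵢ/nᵢ), where nᵢ is the stratum total.
Stratum 1 (Site A): n = 422; a·d/n = 216·34/422 = 17.4028; b·c/n = 134·38/422 = 12.0664
Stratum 2 (Site B): n = 687; a·d/n = 206·270/687 = 80.9607; b·c/n = 162·49/687 = 11.5546
Stratum 3 (Site C): n = 482; a·d/n = 29·281/482 = 16.9066; b·c/n = 36·136/482 = 10.1577
OR_MH = (17.4028 + 80.9607 + 16.9066) / (12.0664 + 11.5546 + 10.1577) = 115.2702 / 33.7786 = 3.41252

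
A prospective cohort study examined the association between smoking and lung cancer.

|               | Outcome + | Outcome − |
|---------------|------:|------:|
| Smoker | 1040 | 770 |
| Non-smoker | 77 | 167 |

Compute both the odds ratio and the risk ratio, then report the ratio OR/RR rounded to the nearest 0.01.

1.61

Cells: a = 1040, b = 770, c = 77, d = 167.
OR = (1040·167)/(770·77) = 173680/59290 = 2.92933
Risk in exposed = 1040/1810 = 0.57459; risk in unexposed = 77/244 = 0.31557; RR = 1.82076
OR/RR = 2.92933 / 1.82076 = 1.60885
The outcome is not rare, so the OR lies further from 1 than the RR.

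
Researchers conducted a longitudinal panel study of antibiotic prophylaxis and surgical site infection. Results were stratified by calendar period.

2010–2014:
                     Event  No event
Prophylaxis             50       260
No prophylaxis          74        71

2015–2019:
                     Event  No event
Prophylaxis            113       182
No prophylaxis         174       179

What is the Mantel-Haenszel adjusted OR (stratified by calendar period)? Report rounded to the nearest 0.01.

0.43

OR_MH = Σ(aᵢdᵢ/nᵢ) / Σ(bᵢcᵢ/nᵢ), where nᵢ is the stratum total.
Stratum 1 (2010–2014): n = 455; a·d/n = 50·71/455 = 7.8022; b·c/n = 260·74/455 = 42.2857
Stratum 2 (2015–2019): n = 648; a·d/n = 113·179/648 = 31.2145; b·c/n = 182·174/648 = 48.8704
OR_MH = (7.8022 + 31.2145) / (42.2857 + 48.8704) = 39.0167 / 91.1561 = 0.42802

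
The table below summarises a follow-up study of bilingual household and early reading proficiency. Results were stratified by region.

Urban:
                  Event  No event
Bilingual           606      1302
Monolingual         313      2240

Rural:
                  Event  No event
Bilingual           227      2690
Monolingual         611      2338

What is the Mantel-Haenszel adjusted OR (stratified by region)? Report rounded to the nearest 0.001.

1.063

OR_MH = Σ(aᵢdᵢ/nᵢ) / Σ(bᵢcᵢ/nᵢ), where nᵢ is the stratum total.
Stratum 1 (Urban): n = 4461; a·d/n = 606·2240/4461 = 304.2905; b·c/n = 1302·313/4461 = 91.3531
Stratum 2 (Rural): n = 5866; a·d/n = 227·2338/5866 = 90.4749; b·c/n = 2690·611/5866 = 280.1892
OR_MH = (304.2905 + 90.4749) / (91.3531 + 280.1892) = 394.7655 / 371.5423 = 1.06250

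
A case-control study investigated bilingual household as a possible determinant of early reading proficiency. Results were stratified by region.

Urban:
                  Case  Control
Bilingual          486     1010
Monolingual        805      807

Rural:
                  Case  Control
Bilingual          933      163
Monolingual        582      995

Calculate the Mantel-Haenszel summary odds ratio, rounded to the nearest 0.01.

1.59

OR_MH = Σ(aᵢdᵢ/nᵢ) / Σ(bᵢcᵢ/nᵢ), where nᵢ is the stratum total.
Stratum 1 (Urban): n = 3108; a·d/n = 486·807/3108 = 126.1911; b·c/n = 1010·805/3108 = 261.5991
Stratum 2 (Rural): n = 2673; a·d/n = 933·995/2673 = 347.3008; b·c/n = 163·582/2673 = 35.4905
OR_MH = (126.1911 + 347.3008) / (261.5991 + 35.4905) = 473.4919 / 297.0896 = 1.59377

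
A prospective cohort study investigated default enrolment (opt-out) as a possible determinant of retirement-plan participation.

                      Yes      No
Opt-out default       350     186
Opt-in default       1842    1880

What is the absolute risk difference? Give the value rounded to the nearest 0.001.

Cells: a = 350, b = 186, c = 1842, d = 1880.
Risk in exposed = 350/536 = 0.652985; risk in unexposed = 1842/3722 = 0.494895.
Risk difference = 0.652985 − 0.494895 = 0.158090

0.158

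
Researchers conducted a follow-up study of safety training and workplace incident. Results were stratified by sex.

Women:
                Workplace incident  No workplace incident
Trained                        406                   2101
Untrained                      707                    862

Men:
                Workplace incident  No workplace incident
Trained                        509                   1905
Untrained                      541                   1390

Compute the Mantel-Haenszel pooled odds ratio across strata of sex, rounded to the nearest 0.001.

OR_MH = Σ(aᵢdᵢ/nᵢ) / Σ(bᵢcᵢ/nᵢ), where nᵢ is the stratum total.
Stratum 1 (Women): n = 4076; a·d/n = 406·862/4076 = 85.8616; b·c/n = 2101·707/4076 = 364.4276
Stratum 2 (Men): n = 4345; a·d/n = 509·1390/4345 = 162.8331; b·c/n = 1905·541/4345 = 237.1933
OR_MH = (85.8616 + 162.8331) / (364.4276 + 237.1933) = 248.6948 / 601.6210 = 0.41337

0.413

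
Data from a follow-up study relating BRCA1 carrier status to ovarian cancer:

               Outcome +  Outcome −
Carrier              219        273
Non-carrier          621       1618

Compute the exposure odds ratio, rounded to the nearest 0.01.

2.09

Cells: a = 219, b = 273, c = 621, d = 1618.
OR = (a·d)/(b·c) = (219 × 1618) / (273 × 621) = 354342 / 169533 = 2.09011
The odds of ovarian cancer are about 2.09 times as high in the carrier group.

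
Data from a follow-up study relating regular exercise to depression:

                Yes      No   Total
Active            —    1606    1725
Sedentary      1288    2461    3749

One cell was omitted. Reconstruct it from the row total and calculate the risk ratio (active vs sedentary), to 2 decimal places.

0.20

The missing cell is in the exposed row: 1725 − 1606 = 119.
So a = 119, b = 1606, c = 1288, d = 2461.
RR = [a/(a+b)] / [c/(c+d)] = (119/1725) / (1288/3749) = 0.06899/0.34356 = 0.20080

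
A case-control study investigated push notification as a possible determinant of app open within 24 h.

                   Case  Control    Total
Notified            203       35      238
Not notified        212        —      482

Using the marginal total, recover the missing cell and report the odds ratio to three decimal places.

7.387

The missing cell is in the unexposed row: 482 − 212 = 270.
So a = 203, b = 35, c = 212, d = 270.
OR = (a·d)/(b·c) = (203 × 270) / (35 × 212) = 54810 / 7420 = 7.38679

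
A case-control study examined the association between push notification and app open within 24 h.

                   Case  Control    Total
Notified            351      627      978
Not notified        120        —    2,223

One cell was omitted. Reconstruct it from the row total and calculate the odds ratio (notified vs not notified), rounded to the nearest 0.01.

9.81

The missing cell is in the unexposed row: 2223 − 120 = 2103.
So a = 351, b = 627, c = 120, d = 2103.
OR = (a·d)/(b·c) = (351 × 2103) / (627 × 120) = 738153 / 75240 = 9.81065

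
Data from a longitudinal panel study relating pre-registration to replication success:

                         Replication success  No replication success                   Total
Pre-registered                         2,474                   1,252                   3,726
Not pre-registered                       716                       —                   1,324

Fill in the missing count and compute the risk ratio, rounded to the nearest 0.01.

The missing cell is in the unexposed row: 1324 − 716 = 608.
So a = 2474, b = 1252, c = 716, d = 608.
RR = [a/(a+b)] / [c/(c+d)] = (2474/3726) / (716/1324) = 0.66398/0.54079 = 1.22781

1.23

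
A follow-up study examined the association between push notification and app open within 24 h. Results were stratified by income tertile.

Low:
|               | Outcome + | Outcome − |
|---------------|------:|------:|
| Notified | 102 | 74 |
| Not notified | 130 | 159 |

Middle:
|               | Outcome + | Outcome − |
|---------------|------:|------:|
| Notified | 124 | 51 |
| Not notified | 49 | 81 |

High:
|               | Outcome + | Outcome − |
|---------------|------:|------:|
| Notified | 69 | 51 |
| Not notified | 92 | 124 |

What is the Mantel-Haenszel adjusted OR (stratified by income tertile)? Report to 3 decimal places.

OR_MH = Σ(aᵢdᵢ/nᵢ) / Σ(bᵢcᵢ/nᵢ), where nᵢ is the stratum total.
Stratum 1 (Low): n = 465; a·d/n = 102·159/465 = 34.8774; b·c/n = 74·130/465 = 20.6882
Stratum 2 (Middle): n = 305; a·d/n = 124·81/305 = 32.9311; b·c/n = 51·49/305 = 8.1934
Stratum 3 (High): n = 336; a·d/n = 69·124/336 = 25.4643; b·c/n = 51·92/336 = 13.9643
OR_MH = (34.8774 + 32.9311 + 25.4643) / (20.6882 + 8.1934 + 13.9643) = 93.2729 / 42.8459 = 2.17694

2.177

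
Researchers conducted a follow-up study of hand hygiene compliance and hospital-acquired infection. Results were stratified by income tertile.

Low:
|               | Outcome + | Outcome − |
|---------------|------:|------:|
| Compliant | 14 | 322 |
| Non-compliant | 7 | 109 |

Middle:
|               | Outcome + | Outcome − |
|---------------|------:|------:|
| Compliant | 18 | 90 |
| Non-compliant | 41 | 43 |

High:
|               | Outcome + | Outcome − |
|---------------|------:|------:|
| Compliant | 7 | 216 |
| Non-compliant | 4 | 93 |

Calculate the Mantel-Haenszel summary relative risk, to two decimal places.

0.44

RR_MH = Σ(aᵢ·n₀ᵢ/nᵢ) / Σ(cᵢ·n₁ᵢ/nᵢ), with n₁ᵢ = aᵢ+bᵢ (exposed), n₀ᵢ = cᵢ+dᵢ (unexposed), nᵢ = n₁ᵢ+n₀ᵢ.
Stratum 1 (Low): n₁ = 336, n₀ = 116, n = 452; a·n₀/n = 14·116/452 = 3.5929; c·n₁/n = 7·336/452 = 5.2035
Stratum 2 (Middle): n₁ = 108, n₀ = 84, n = 192; a·n₀/n = 18·84/192 = 7.8750; c·n₁/n = 41·108/192 = 23.0625
Stratum 3 (High): n₁ = 223, n₀ = 97, n = 320; a·n₀/n = 7·97/320 = 2.1219; c·n₁/n = 4·223/320 = 2.7875
RR_MH = (3.5929 + 7.8750 + 2.1219) / (5.2035 + 23.0625 + 2.7875) = 13.5898 / 31.0535 = 0.43762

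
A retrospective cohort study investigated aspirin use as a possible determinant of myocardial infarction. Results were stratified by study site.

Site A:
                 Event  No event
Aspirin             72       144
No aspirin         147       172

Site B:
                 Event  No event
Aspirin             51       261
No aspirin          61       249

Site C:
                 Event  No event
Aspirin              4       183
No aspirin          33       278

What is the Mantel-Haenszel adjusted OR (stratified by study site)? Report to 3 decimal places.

0.593

OR_MH = Σ(aᵢdᵢ/nᵢ) / Σ(bᵢcᵢ/nᵢ), where nᵢ is the stratum total.
Stratum 1 (Site A): n = 535; a·d/n = 72·172/535 = 23.1477; b·c/n = 144·147/535 = 39.5664
Stratum 2 (Site B): n = 622; a·d/n = 51·249/622 = 20.4164; b·c/n = 261·61/622 = 25.5965
Stratum 3 (Site C): n = 498; a·d/n = 4·278/498 = 2.2329; b·c/n = 183·33/498 = 12.1265
OR_MH = (23.1477 + 20.4164 + 2.2329) / (39.5664 + 25.5965 + 12.1265) = 45.7970 / 77.2893 = 0.59254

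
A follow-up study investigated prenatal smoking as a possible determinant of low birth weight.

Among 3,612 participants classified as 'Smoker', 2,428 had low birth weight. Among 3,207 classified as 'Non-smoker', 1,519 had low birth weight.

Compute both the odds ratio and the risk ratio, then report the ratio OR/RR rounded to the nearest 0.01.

From the description: a = 2428, b = 1184, c = 1519, d = 1688.
OR = (2428·1688)/(1184·1519) = 4098464/1798496 = 2.27883
Risk in exposed = 2428/3612 = 0.67220; risk in unexposed = 1519/3207 = 0.47365; RR = 1.41920
OR/RR = 2.27883 / 1.41920 = 1.60572
The outcome is not rare, so the OR lies further from 1 than the RR.

1.61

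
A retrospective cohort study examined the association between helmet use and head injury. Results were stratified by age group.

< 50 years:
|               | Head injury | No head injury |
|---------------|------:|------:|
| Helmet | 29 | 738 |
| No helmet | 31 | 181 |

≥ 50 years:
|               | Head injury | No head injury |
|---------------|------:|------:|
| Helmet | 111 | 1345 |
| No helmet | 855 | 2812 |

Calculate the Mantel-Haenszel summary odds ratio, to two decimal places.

OR_MH = Σ(aᵢdᵢ/nᵢ) / Σ(bᵢcᵢ/nᵢ), where nᵢ is the stratum total.
Stratum 1 (< 50 years): n = 979; a·d/n = 29·181/979 = 5.3616; b·c/n = 738·31/979 = 23.3687
Stratum 2 (≥ 50 years): n = 5123; a·d/n = 111·2812/5123 = 60.9276; b·c/n = 1345·855/5123 = 224.4730
OR_MH = (5.3616 + 60.9276) / (23.3687 + 224.4730) = 66.2892 / 247.8417 = 0.26747

0.27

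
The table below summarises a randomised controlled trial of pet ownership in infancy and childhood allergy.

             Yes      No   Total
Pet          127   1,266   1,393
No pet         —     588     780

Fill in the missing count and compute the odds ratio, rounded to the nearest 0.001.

The missing cell is in the unexposed row: 780 − 588 = 192.
So a = 127, b = 1266, c = 192, d = 588.
OR = (a·d)/(b·c) = (127 × 588) / (1266 × 192) = 74676 / 243072 = 0.30722

0.307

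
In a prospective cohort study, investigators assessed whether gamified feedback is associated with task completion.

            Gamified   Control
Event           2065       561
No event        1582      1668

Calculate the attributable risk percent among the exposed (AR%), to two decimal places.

Reading the table with exposure as columns: a = 2065 (Gamified, case), b = 1582 (Gamified, non-case), c = 561 (Control, case), d = 1668.
Risk in exposed = 2065/3647 = 0.56622; risk in unexposed = 561/2229 = 0.25168.
RR = 0.56622/0.25168 = 2.24974
AR% = (RR − 1)/RR × 100 = (2.24974 − 1)/2.24974 × 100 = 55.5503%

55.55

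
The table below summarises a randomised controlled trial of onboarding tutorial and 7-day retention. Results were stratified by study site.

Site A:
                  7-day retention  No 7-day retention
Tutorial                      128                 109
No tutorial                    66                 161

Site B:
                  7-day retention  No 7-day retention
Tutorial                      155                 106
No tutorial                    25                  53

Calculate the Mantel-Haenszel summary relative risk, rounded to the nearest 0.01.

1.86

RR_MH = Σ(aᵢ·n₀ᵢ/nᵢ) / Σ(cᵢ·n₁ᵢ/nᵢ), with n₁ᵢ = aᵢ+bᵢ (exposed), n₀ᵢ = cᵢ+dᵢ (unexposed), nᵢ = n₁ᵢ+n₀ᵢ.
Stratum 1 (Site A): n₁ = 237, n₀ = 227, n = 464; a·n₀/n = 128·227/464 = 62.6207; c·n₁/n = 66·237/464 = 33.7112
Stratum 2 (Site B): n₁ = 261, n₀ = 78, n = 339; a·n₀/n = 155·78/339 = 35.6637; c·n₁/n = 25·261/339 = 19.2478
RR_MH = (62.6207 + 35.6637) / (33.7112 + 19.2478) = 98.2844 / 52.9590 = 1.85586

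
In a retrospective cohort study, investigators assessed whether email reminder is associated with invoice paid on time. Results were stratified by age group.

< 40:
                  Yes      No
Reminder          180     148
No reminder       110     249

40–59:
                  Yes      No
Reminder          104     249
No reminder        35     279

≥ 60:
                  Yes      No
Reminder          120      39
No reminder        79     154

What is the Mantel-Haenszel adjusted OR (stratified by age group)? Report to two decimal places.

3.49

OR_MH = Σ(aᵢdᵢ/nᵢ) / Σ(bᵢcᵢ/nᵢ), where nᵢ is the stratum total.
Stratum 1 (< 40): n = 687; a·d/n = 180·249/687 = 65.2402; b·c/n = 148·110/687 = 23.6972
Stratum 2 (40–59): n = 667; a·d/n = 104·279/667 = 43.5022; b·c/n = 249·35/667 = 13.0660
Stratum 3 (≥ 60): n = 392; a·d/n = 120·154/392 = 47.1429; b·c/n = 39·79/392 = 7.8597
OR_MH = (65.2402 + 43.5022 + 47.1429) / (23.6972 + 13.0660 + 7.8597) = 155.8853 / 44.6229 = 3.49339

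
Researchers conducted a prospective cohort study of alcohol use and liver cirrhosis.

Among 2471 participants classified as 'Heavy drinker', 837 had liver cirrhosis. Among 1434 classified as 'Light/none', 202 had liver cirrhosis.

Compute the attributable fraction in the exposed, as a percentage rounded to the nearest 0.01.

From the description: a = 837, b = 1634, c = 202, d = 1232.
Risk in exposed = 837/2471 = 0.33873; risk in unexposed = 202/1434 = 0.14086.
RR = 0.33873/0.14086 = 2.40464
AR% = (RR − 1)/RR × 100 = (2.40464 − 1)/2.40464 × 100 = 58.4138%

58.41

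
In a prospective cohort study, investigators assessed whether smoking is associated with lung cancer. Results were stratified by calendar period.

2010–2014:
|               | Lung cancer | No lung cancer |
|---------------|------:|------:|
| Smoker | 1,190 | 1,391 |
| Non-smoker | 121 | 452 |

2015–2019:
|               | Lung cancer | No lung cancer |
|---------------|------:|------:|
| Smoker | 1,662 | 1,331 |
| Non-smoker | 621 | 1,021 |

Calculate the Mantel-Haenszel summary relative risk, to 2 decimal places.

RR_MH = Σ(aᵢ·n₀ᵢ/nᵢ) / Σ(cᵢ·n₁ᵢ/nᵢ), with n₁ᵢ = aᵢ+bᵢ (exposed), n₀ᵢ = cᵢ+dᵢ (unexposed), nᵢ = n₁ᵢ+n₀ᵢ.
Stratum 1 (2010–2014): n₁ = 2581, n₀ = 573, n = 3154; a·n₀/n = 1190·573/3154 = 216.1921; c·n₁/n = 121·2581/3154 = 99.0174
Stratum 2 (2015–2019): n₁ = 2993, n₀ = 1642, n = 4635; a·n₀/n = 1662·1642/4635 = 588.7819; c·n₁/n = 621·2993/4635 = 401.0039
RR_MH = (216.1921 + 588.7819) / (99.0174 + 401.0039) = 804.9740 / 500.0213 = 1.60988

1.61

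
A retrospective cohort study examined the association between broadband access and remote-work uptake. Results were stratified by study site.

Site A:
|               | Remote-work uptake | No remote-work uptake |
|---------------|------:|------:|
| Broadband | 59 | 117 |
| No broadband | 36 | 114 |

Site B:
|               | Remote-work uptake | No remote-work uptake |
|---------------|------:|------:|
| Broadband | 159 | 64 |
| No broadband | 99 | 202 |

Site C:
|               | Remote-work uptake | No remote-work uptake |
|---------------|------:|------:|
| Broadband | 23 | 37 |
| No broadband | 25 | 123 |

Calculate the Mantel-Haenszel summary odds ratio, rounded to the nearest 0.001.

OR_MH = Σ(aᵢdᵢ/nᵢ) / Σ(bᵢcᵢ/nᵢ), where nᵢ is the stratum total.
Stratum 1 (Site A): n = 326; a·d/n = 59·114/326 = 20.6319; b·c/n = 117·36/326 = 12.9202
Stratum 2 (Site B): n = 524; a·d/n = 159·202/524 = 61.2939; b·c/n = 64·99/524 = 12.0916
Stratum 3 (Site C): n = 208; a·d/n = 23·123/208 = 13.6010; b·c/n = 37·25/208 = 4.4471
OR_MH = (20.6319 + 61.2939 + 13.6010) / (12.9202 + 12.0916 + 4.4471) = 95.5268 / 29.4590 = 3.24271

3.243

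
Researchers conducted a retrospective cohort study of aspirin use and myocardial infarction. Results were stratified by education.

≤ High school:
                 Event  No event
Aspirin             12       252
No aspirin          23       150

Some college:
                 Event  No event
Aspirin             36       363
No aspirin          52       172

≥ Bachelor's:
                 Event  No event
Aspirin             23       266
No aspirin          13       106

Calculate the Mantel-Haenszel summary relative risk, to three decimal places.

0.433

RR_MH = Σ(aᵢ·n₀ᵢ/nᵢ) / Σ(cᵢ·n₁ᵢ/nᵢ), with n₁ᵢ = aᵢ+bᵢ (exposed), n₀ᵢ = cᵢ+dᵢ (unexposed), nᵢ = n₁ᵢ+n₀ᵢ.
Stratum 1 (≤ High school): n₁ = 264, n₀ = 173, n = 437; a·n₀/n = 12·173/437 = 4.7506; c·n₁/n = 23·264/437 = 13.8947
Stratum 2 (Some college): n₁ = 399, n₀ = 224, n = 623; a·n₀/n = 36·224/623 = 12.9438; c·n₁/n = 52·399/623 = 33.3034
Stratum 3 (≥ Bachelor's): n₁ = 289, n₀ = 119, n = 408; a·n₀/n = 23·119/408 = 6.7083; c·n₁/n = 13·289/408 = 9.2083
RR_MH = (4.7506 + 12.9438 + 6.7083) / (13.8947 + 33.3034 + 9.2083) = 24.4027 / 56.4064 = 0.43262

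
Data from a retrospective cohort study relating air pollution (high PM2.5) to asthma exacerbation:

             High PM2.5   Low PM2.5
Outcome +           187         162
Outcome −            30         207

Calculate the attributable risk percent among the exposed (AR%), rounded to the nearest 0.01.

49.05

Reading the table with exposure as columns: a = 187 (High PM2.5, case), b = 30 (High PM2.5, non-case), c = 162 (Low PM2.5, case), d = 207.
Risk in exposed = 187/217 = 0.86175; risk in unexposed = 162/369 = 0.43902.
RR = 0.86175/0.43902 = 1.96288
AR% = (RR − 1)/RR × 100 = (1.96288 − 1)/1.96288 × 100 = 49.0544%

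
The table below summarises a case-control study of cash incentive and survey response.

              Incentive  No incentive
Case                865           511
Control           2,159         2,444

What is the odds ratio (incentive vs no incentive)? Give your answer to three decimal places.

Reading the table with exposure as columns: a = 865 (Incentive, case), b = 2159 (Incentive, non-case), c = 511 (No incentive, case), d = 2444.
OR = (a·d)/(b·c) = (865 × 2444) / (2159 × 511) = 2114060 / 1103249 = 1.91621
The odds of survey response are about 1.92 times as high in the incentive group.

1.916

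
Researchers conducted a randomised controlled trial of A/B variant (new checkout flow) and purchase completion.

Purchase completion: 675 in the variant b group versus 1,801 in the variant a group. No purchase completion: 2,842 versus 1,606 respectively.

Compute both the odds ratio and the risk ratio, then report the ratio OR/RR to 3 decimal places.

From the description: a = 675, b = 2842, c = 1801, d = 1606.
OR = (675·1606)/(2842·1801) = 1084050/5118442 = 0.21179
Risk in exposed = 675/3517 = 0.19192; risk in unexposed = 1801/3407 = 0.52862; RR = 0.36307
OR/RR = 0.21179 / 0.36307 = 0.58334
The outcome is not rare, so the OR lies further from 1 than the RR.

0.583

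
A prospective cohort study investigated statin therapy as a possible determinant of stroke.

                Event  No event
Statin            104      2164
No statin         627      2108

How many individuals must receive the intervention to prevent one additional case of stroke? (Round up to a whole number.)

6

Risk in treated group = 104/2268 = 0.04586; risk in control = 627/2735 = 0.22925.
Absolute risk reduction = 0.22925 − 0.04586 = 0.18340
NNT = 1 / ARR = 1 / 0.18340 = 5.453 → round up → 6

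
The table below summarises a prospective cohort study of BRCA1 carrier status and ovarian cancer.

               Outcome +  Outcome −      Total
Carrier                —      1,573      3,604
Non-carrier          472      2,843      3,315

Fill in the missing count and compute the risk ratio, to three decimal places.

The missing cell is in the exposed row: 3604 − 1573 = 2031.
So a = 2031, b = 1573, c = 472, d = 2843.
RR = [a/(a+b)] / [c/(c+d)] = (2031/3604) / (472/3315) = 0.56354/0.14238 = 3.95792

3.958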